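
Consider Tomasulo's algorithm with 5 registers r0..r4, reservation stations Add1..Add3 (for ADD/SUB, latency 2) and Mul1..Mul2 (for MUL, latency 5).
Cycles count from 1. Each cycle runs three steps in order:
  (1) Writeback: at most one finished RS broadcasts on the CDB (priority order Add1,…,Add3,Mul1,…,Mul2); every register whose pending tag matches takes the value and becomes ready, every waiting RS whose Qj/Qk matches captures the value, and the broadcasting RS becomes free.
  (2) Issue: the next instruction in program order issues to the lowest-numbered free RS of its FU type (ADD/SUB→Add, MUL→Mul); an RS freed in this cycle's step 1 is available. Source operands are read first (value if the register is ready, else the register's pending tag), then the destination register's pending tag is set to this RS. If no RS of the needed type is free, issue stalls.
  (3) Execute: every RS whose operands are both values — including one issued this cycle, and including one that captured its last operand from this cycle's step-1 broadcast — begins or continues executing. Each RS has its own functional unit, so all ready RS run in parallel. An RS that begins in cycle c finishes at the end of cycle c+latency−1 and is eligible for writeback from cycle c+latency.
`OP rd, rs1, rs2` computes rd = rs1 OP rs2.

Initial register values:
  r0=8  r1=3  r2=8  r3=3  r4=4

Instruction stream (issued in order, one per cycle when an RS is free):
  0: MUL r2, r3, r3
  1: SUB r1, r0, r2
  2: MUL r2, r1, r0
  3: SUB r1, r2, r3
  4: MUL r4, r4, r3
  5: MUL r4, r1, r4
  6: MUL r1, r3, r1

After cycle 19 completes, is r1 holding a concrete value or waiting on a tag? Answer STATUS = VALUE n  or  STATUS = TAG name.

STATUS = TAG Mul2

c1: issue MUL r2<-Mul1 | r0:8,r1:3,r2:Mul1,r3:3,r4:4
c2: issue SUB r1<-Add1 | r0:8,r1:Add1,r2:Mul1,r3:3,r4:4
c3: issue MUL r2<-Mul2 | r0:8,r1:Add1,r2:Mul2,r3:3,r4:4
c4: issue SUB r1<-Add2 | r0:8,r1:Add2,r2:Mul2,r3:3,r4:4
c5: stall | r0:8,r1:Add2,r2:Mul2,r3:3,r4:4
c6: CDB Mul1=9; issue MUL r4<-Mul1 | r0:8,r1:Add2,r2:Mul2,r3:3,r4:Mul1
c7: stall | r0:8,r1:Add2,r2:Mul2,r3:3,r4:Mul1
c8: CDB Add1=-1; stall | r0:8,r1:Add2,r2:Mul2,r3:3,r4:Mul1
c9: stall | r0:8,r1:Add2,r2:Mul2,r3:3,r4:Mul1
c10: stall | r0:8,r1:Add2,r2:Mul2,r3:3,r4:Mul1
c11: CDB Mul1=12; issue MUL r4<-Mul1 | r0:8,r1:Add2,r2:Mul2,r3:3,r4:Mul1
c12: stall | r0:8,r1:Add2,r2:Mul2,r3:3,r4:Mul1
c13: CDB Mul2=-8; issue MUL r1<-Mul2 | r0:8,r1:Mul2,r2:-8,r3:3,r4:Mul1
c14: - | r0:8,r1:Mul2,r2:-8,r3:3,r4:Mul1
c15: CDB Add2=-11 | r0:8,r1:Mul2,r2:-8,r3:3,r4:Mul1
c16: - | r0:8,r1:Mul2,r2:-8,r3:3,r4:Mul1
c17: - | r0:8,r1:Mul2,r2:-8,r3:3,r4:Mul1
c18: - | r0:8,r1:Mul2,r2:-8,r3:3,r4:Mul1
c19: - | r0:8,r1:Mul2,r2:-8,r3:3,r4:Mul1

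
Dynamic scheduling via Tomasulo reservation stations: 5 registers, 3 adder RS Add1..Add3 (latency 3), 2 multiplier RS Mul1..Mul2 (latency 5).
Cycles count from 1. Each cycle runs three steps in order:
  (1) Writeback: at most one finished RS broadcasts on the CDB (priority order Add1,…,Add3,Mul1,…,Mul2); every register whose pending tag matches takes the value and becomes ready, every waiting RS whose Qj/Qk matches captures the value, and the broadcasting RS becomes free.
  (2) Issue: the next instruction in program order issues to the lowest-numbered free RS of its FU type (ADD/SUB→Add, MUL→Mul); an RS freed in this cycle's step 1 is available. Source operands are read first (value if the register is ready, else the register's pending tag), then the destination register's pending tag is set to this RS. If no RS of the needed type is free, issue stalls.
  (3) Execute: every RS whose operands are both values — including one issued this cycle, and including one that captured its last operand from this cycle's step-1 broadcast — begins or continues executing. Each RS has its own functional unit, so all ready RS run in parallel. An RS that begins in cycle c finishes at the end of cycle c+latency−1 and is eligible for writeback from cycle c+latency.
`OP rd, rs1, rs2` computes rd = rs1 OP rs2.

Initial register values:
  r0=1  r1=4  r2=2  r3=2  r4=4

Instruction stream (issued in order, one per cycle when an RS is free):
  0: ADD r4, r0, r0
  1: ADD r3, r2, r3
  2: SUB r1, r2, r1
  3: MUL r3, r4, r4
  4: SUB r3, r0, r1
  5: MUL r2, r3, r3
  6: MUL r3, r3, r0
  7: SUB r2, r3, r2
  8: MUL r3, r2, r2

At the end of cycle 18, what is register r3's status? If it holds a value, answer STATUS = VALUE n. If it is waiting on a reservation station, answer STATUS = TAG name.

  c1: issue ADD r4<-Add1  regs: r0:1,r1:4,r2:2,r3:2,r4:Add1
  c2: issue ADD r3<-Add2  regs: r0:1,r1:4,r2:2,r3:Add2,r4:Add1
  c3: issue SUB r1<-Add3  regs: r0:1,r1:Add3,r2:2,r3:Add2,r4:Add1
  c4: CDB Add1=2; issue MUL r3<-Mul1  regs: r0:1,r1:Add3,r2:2,r3:Mul1,r4:2
  c5: CDB Add2=4; issue SUB r3<-Add1  regs: r0:1,r1:Add3,r2:2,r3:Add1,r4:2
  c6: CDB Add3=-2; issue MUL r2<-Mul2  regs: r0:1,r1:-2,r2:Mul2,r3:Add1,r4:2
  c7: stall  regs: r0:1,r1:-2,r2:Mul2,r3:Add1,r4:2
  c8: stall  regs: r0:1,r1:-2,r2:Mul2,r3:Add1,r4:2
  c9: CDB Add1=3; stall  regs: r0:1,r1:-2,r2:Mul2,r3:3,r4:2
  c10: CDB Mul1=4; issue MUL r3<-Mul1  regs: r0:1,r1:-2,r2:Mul2,r3:Mul1,r4:2
  c11: issue SUB r2<-Add1  regs: r0:1,r1:-2,r2:Add1,r3:Mul1,r4:2
  c12: stall  regs: r0:1,r1:-2,r2:Add1,r3:Mul1,r4:2
  c13: stall  regs: r0:1,r1:-2,r2:Add1,r3:Mul1,r4:2
  c14: CDB Mul2=9; issue MUL r3<-Mul2  regs: r0:1,r1:-2,r2:Add1,r3:Mul2,r4:2
  c15: CDB Mul1=3  regs: r0:1,r1:-2,r2:Add1,r3:Mul2,r4:2
  c16: -  regs: r0:1,r1:-2,r2:Add1,r3:Mul2,r4:2
  c17: -  regs: r0:1,r1:-2,r2:Add1,r3:Mul2,r4:2
  c18: CDB Add1=-6  regs: r0:1,r1:-2,r2:-6,r3:Mul2,r4:2

STATUS = TAG Mul2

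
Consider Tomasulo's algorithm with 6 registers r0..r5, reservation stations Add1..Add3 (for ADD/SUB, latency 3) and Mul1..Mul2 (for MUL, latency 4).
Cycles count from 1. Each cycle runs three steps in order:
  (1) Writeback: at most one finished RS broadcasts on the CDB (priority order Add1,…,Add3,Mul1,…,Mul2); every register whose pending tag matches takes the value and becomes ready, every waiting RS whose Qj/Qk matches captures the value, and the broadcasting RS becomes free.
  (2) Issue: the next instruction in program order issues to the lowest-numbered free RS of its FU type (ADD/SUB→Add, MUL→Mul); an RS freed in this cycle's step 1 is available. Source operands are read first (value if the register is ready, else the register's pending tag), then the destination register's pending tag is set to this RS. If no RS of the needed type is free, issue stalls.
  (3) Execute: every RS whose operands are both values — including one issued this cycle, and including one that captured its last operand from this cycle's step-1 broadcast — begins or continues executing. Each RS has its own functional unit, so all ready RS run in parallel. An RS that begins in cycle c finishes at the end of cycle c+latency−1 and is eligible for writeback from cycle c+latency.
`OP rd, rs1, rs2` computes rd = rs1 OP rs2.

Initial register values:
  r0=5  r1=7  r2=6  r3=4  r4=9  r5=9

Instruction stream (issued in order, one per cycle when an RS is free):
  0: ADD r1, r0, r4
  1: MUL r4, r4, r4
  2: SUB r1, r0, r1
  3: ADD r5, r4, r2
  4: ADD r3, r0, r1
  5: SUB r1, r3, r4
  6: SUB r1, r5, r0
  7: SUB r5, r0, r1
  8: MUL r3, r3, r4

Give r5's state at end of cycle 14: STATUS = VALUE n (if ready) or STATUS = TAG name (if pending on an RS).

c1: issue ADD r1<-Add1 | r0:5,r1:Add1,r2:6,r3:4,r4:9,r5:9
c2: issue MUL r4<-Mul1 | r0:5,r1:Add1,r2:6,r3:4,r4:Mul1,r5:9
c3: issue SUB r1<-Add2 | r0:5,r1:Add2,r2:6,r3:4,r4:Mul1,r5:9
c4: CDB Add1=14; issue ADD r5<-Add1 | r0:5,r1:Add2,r2:6,r3:4,r4:Mul1,r5:Add1
c5: issue ADD r3<-Add3 | r0:5,r1:Add2,r2:6,r3:Add3,r4:Mul1,r5:Add1
c6: CDB Mul1=81; stall | r0:5,r1:Add2,r2:6,r3:Add3,r4:81,r5:Add1
c7: CDB Add2=-9; issue SUB r1<-Add2 | r0:5,r1:Add2,r2:6,r3:Add3,r4:81,r5:Add1
c8: stall | r0:5,r1:Add2,r2:6,r3:Add3,r4:81,r5:Add1
c9: CDB Add1=87; issue SUB r1<-Add1 | r0:5,r1:Add1,r2:6,r3:Add3,r4:81,r5:87
c10: CDB Add3=-4; issue SUB r5<-Add3 | r0:5,r1:Add1,r2:6,r3:-4,r4:81,r5:Add3
c11: issue MUL r3<-Mul1 | r0:5,r1:Add1,r2:6,r3:Mul1,r4:81,r5:Add3
c12: CDB Add1=82 | r0:5,r1:82,r2:6,r3:Mul1,r4:81,r5:Add3
c13: CDB Add2=-85 | r0:5,r1:82,r2:6,r3:Mul1,r4:81,r5:Add3
c14: - | r0:5,r1:82,r2:6,r3:Mul1,r4:81,r5:Add3

STATUS = TAG Add3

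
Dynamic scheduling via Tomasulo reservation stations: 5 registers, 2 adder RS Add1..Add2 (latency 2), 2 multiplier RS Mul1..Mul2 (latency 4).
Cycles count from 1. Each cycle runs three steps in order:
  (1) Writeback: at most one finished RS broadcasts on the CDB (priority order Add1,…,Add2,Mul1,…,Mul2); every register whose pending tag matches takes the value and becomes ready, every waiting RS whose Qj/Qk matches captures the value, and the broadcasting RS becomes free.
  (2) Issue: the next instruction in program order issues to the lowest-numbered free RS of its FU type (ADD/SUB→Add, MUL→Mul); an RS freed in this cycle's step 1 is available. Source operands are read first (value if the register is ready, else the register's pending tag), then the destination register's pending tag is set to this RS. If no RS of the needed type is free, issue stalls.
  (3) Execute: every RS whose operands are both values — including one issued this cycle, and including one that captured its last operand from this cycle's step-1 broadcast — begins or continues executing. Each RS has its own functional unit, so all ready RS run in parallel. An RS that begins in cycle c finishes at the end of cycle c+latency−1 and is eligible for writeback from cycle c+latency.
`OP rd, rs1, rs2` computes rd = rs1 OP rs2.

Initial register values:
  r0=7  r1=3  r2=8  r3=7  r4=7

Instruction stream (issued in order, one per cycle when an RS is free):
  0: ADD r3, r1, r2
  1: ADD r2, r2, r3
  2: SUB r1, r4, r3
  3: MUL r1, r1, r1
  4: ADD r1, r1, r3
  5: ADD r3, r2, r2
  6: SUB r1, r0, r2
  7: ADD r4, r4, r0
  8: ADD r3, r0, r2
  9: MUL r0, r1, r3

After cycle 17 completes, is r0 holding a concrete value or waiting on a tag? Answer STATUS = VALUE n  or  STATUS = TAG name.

STATUS = VALUE -312

  c1: issue ADD r3<-Add1  regs: r0:7,r1:3,r2:8,r3:Add1,r4:7
  c2: issue ADD r2<-Add2  regs: r0:7,r1:3,r2:Add2,r3:Add1,r4:7
  c3: CDB Add1=11; issue SUB r1<-Add1  regs: r0:7,r1:Add1,r2:Add2,r3:11,r4:7
  c4: issue MUL r1<-Mul1  regs: r0:7,r1:Mul1,r2:Add2,r3:11,r4:7
  c5: CDB Add1=-4; issue ADD r1<-Add1  regs: r0:7,r1:Add1,r2:Add2,r3:11,r4:7
  c6: CDB Add2=19; issue ADD r3<-Add2  regs: r0:7,r1:Add1,r2:19,r3:Add2,r4:7
  c7: stall  regs: r0:7,r1:Add1,r2:19,r3:Add2,r4:7
  c8: CDB Add2=38; issue SUB r1<-Add2  regs: r0:7,r1:Add2,r2:19,r3:38,r4:7
  c9: CDB Mul1=16; stall  regs: r0:7,r1:Add2,r2:19,r3:38,r4:7
  c10: CDB Add2=-12; issue ADD r4<-Add2  regs: r0:7,r1:-12,r2:19,r3:38,r4:Add2
  c11: CDB Add1=27; issue ADD r3<-Add1  regs: r0:7,r1:-12,r2:19,r3:Add1,r4:Add2
  c12: CDB Add2=14; issue MUL r0<-Mul1  regs: r0:Mul1,r1:-12,r2:19,r3:Add1,r4:14
  c13: CDB Add1=26  regs: r0:Mul1,r1:-12,r2:19,r3:26,r4:14
  c14: -  regs: r0:Mul1,r1:-12,r2:19,r3:26,r4:14
  c15: -  regs: r0:Mul1,r1:-12,r2:19,r3:26,r4:14
  c16: -  regs: r0:Mul1,r1:-12,r2:19,r3:26,r4:14
  c17: CDB Mul1=-312  regs: r0:-312,r1:-12,r2:19,r3:26,r4:14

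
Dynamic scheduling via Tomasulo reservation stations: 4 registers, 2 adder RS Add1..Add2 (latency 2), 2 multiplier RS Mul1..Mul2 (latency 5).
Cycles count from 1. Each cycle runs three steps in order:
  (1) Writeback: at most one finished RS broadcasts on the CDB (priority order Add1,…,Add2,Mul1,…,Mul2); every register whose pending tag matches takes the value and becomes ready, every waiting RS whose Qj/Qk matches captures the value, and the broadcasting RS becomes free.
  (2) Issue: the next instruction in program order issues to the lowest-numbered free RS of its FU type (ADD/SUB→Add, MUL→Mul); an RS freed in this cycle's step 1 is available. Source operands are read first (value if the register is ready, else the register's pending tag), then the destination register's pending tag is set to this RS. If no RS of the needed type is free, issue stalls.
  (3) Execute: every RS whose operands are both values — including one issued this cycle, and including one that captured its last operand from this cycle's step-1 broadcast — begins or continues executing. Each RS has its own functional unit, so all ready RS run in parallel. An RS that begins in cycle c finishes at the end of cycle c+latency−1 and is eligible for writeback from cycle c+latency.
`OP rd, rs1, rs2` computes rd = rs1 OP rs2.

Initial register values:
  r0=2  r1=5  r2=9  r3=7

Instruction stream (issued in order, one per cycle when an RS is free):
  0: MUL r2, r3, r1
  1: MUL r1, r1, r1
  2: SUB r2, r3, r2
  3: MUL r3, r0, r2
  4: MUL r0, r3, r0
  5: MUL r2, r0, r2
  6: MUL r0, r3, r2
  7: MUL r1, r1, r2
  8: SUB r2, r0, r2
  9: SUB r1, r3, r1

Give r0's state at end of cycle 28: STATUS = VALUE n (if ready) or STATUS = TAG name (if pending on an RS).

STATUS = TAG Mul2

cycle 1: issue MUL r2<-Mul1 // r0:2,r1:5,r2:Mul1,r3:7
cycle 2: issue MUL r1<-Mul2 // r0:2,r1:Mul2,r2:Mul1,r3:7
cycle 3: issue SUB r2<-Add1 // r0:2,r1:Mul2,r2:Add1,r3:7
cycle 4: stall // r0:2,r1:Mul2,r2:Add1,r3:7
cycle 5: stall // r0:2,r1:Mul2,r2:Add1,r3:7
cycle 6: CDB Mul1=35; issue MUL r3<-Mul1 // r0:2,r1:Mul2,r2:Add1,r3:Mul1
cycle 7: CDB Mul2=25; issue MUL r0<-Mul2 // r0:Mul2,r1:25,r2:Add1,r3:Mul1
cycle 8: CDB Add1=-28; stall // r0:Mul2,r1:25,r2:-28,r3:Mul1
cycle 9: stall // r0:Mul2,r1:25,r2:-28,r3:Mul1
cycle 10: stall // r0:Mul2,r1:25,r2:-28,r3:Mul1
cycle 11: stall // r0:Mul2,r1:25,r2:-28,r3:Mul1
cycle 12: stall // r0:Mul2,r1:25,r2:-28,r3:Mul1
cycle 13: CDB Mul1=-56; issue MUL r2<-Mul1 // r0:Mul2,r1:25,r2:Mul1,r3:-56
cycle 14: stall // r0:Mul2,r1:25,r2:Mul1,r3:-56
cycle 15: stall // r0:Mul2,r1:25,r2:Mul1,r3:-56
cycle 16: stall // r0:Mul2,r1:25,r2:Mul1,r3:-56
cycle 17: stall // r0:Mul2,r1:25,r2:Mul1,r3:-56
cycle 18: CDB Mul2=-112; issue MUL r0<-Mul2 // r0:Mul2,r1:25,r2:Mul1,r3:-56
cycle 19: stall // r0:Mul2,r1:25,r2:Mul1,r3:-56
cycle 20: stall // r0:Mul2,r1:25,r2:Mul1,r3:-56
cycle 21: stall // r0:Mul2,r1:25,r2:Mul1,r3:-56
cycle 22: stall // r0:Mul2,r1:25,r2:Mul1,r3:-56
cycle 23: CDB Mul1=3136; issue MUL r1<-Mul1 // r0:Mul2,r1:Mul1,r2:3136,r3:-56
cycle 24: issue SUB r2<-Add1 // r0:Mul2,r1:Mul1,r2:Add1,r3:-56
cycle 25: issue SUB r1<-Add2 // r0:Mul2,r1:Add2,r2:Add1,r3:-56
cycle 26: - // r0:Mul2,r1:Add2,r2:Add1,r3:-56
cycle 27: - // r0:Mul2,r1:Add2,r2:Add1,r3:-56
cycle 28: CDB Mul1=78400 // r0:Mul2,r1:Add2,r2:Add1,r3:-56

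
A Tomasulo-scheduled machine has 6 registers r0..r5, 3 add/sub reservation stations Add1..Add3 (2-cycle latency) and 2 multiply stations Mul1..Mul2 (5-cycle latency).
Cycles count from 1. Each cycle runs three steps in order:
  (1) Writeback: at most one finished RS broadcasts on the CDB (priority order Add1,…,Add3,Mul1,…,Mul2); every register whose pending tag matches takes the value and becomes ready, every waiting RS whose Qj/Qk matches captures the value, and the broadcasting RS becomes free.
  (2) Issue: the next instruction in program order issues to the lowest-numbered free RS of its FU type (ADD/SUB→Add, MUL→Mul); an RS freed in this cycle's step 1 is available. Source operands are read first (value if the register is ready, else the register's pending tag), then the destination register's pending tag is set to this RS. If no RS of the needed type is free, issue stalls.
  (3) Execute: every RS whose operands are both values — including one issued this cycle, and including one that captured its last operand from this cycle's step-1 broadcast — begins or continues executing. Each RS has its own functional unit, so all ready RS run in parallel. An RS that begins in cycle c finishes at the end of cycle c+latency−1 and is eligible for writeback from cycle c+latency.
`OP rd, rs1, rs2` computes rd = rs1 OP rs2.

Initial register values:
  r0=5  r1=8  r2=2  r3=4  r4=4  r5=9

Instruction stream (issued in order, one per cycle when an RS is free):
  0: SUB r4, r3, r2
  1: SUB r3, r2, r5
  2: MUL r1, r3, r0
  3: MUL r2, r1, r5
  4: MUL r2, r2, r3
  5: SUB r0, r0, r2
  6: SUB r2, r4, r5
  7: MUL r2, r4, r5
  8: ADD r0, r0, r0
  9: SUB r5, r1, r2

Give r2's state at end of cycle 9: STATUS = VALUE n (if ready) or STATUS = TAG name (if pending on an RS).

cycle 1: issue SUB r4<-Add1 // r0:5,r1:8,r2:2,r3:4,r4:Add1,r5:9
cycle 2: issue SUB r3<-Add2 // r0:5,r1:8,r2:2,r3:Add2,r4:Add1,r5:9
cycle 3: CDB Add1=2; issue MUL r1<-Mul1 // r0:5,r1:Mul1,r2:2,r3:Add2,r4:2,r5:9
cycle 4: CDB Add2=-7; issue MUL r2<-Mul2 // r0:5,r1:Mul1,r2:Mul2,r3:-7,r4:2,r5:9
cycle 5: stall // r0:5,r1:Mul1,r2:Mul2,r3:-7,r4:2,r5:9
cycle 6: stall // r0:5,r1:Mul1,r2:Mul2,r3:-7,r4:2,r5:9
cycle 7: stall // r0:5,r1:Mul1,r2:Mul2,r3:-7,r4:2,r5:9
cycle 8: stall // r0:5,r1:Mul1,r2:Mul2,r3:-7,r4:2,r5:9
cycle 9: CDB Mul1=-35; issue MUL r2<-Mul1 // r0:5,r1:-35,r2:Mul1,r3:-7,r4:2,r5:9

STATUS = TAG Mul1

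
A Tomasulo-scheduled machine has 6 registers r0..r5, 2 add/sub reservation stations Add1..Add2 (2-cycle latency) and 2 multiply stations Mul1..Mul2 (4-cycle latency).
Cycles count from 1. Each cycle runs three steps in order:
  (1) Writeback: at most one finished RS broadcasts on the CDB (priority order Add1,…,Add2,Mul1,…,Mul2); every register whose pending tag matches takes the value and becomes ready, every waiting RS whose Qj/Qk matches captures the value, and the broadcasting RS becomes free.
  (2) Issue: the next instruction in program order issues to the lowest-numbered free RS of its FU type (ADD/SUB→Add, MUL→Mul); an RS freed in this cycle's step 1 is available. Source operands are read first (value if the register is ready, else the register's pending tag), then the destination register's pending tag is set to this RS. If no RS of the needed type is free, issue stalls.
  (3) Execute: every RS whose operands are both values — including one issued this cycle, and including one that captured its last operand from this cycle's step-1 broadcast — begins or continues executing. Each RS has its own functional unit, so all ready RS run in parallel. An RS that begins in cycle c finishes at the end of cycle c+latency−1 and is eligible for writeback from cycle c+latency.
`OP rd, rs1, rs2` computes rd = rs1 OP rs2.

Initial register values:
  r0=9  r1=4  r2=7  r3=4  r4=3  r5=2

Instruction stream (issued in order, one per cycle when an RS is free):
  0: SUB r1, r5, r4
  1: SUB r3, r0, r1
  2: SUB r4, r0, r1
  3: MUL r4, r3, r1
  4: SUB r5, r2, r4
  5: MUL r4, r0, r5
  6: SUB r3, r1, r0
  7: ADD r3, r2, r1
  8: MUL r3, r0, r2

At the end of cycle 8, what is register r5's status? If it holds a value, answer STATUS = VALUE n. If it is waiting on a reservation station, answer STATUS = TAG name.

STATUS = TAG Add1

cycle 1: issue SUB r1<-Add1 // r0:9,r1:Add1,r2:7,r3:4,r4:3,r5:2
cycle 2: issue SUB r3<-Add2 // r0:9,r1:Add1,r2:7,r3:Add2,r4:3,r5:2
cycle 3: CDB Add1=-1; issue SUB r4<-Add1 // r0:9,r1:-1,r2:7,r3:Add2,r4:Add1,r5:2
cycle 4: issue MUL r4<-Mul1 // r0:9,r1:-1,r2:7,r3:Add2,r4:Mul1,r5:2
cycle 5: CDB Add1=10; issue SUB r5<-Add1 // r0:9,r1:-1,r2:7,r3:Add2,r4:Mul1,r5:Add1
cycle 6: CDB Add2=10; issue MUL r4<-Mul2 // r0:9,r1:-1,r2:7,r3:10,r4:Mul2,r5:Add1
cycle 7: issue SUB r3<-Add2 // r0:9,r1:-1,r2:7,r3:Add2,r4:Mul2,r5:Add1
cycle 8: stall // r0:9,r1:-1,r2:7,r3:Add2,r4:Mul2,r5:Add1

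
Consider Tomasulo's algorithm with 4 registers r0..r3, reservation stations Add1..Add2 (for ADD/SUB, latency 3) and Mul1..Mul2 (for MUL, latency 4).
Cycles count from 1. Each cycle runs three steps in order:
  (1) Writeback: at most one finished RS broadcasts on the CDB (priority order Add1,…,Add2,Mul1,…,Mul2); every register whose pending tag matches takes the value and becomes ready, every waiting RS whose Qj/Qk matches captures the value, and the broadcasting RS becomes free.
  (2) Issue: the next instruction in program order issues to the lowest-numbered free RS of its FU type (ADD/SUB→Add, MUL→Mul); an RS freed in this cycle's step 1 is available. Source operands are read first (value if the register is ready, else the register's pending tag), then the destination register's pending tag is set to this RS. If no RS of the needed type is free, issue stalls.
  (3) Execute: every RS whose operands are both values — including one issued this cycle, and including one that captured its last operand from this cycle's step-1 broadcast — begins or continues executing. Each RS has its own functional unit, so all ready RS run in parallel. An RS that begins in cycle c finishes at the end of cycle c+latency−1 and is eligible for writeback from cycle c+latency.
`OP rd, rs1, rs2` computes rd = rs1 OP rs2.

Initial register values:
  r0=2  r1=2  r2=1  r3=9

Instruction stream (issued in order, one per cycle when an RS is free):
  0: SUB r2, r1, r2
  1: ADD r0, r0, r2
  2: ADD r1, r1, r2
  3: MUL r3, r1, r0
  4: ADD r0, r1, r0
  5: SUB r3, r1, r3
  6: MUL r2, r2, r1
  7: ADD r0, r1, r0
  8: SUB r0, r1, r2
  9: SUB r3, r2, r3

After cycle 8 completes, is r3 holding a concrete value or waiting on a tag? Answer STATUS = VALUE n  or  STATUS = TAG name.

STATUS = TAG Add2

  c1: issue SUB r2<-Add1  regs: r0:2,r1:2,r2:Add1,r3:9
  c2: issue ADD r0<-Add2  regs: r0:Add2,r1:2,r2:Add1,r3:9
  c3: stall  regs: r0:Add2,r1:2,r2:Add1,r3:9
  c4: CDB Add1=1; issue ADD r1<-Add1  regs: r0:Add2,r1:Add1,r2:1,r3:9
  c5: issue MUL r3<-Mul1  regs: r0:Add2,r1:Add1,r2:1,r3:Mul1
  c6: stall  regs: r0:Add2,r1:Add1,r2:1,r3:Mul1
  c7: CDB Add1=3; issue ADD r0<-Add1  regs: r0:Add1,r1:3,r2:1,r3:Mul1
  c8: CDB Add2=3; issue SUB r3<-Add2  regs: r0:Add1,r1:3,r2:1,r3:Add2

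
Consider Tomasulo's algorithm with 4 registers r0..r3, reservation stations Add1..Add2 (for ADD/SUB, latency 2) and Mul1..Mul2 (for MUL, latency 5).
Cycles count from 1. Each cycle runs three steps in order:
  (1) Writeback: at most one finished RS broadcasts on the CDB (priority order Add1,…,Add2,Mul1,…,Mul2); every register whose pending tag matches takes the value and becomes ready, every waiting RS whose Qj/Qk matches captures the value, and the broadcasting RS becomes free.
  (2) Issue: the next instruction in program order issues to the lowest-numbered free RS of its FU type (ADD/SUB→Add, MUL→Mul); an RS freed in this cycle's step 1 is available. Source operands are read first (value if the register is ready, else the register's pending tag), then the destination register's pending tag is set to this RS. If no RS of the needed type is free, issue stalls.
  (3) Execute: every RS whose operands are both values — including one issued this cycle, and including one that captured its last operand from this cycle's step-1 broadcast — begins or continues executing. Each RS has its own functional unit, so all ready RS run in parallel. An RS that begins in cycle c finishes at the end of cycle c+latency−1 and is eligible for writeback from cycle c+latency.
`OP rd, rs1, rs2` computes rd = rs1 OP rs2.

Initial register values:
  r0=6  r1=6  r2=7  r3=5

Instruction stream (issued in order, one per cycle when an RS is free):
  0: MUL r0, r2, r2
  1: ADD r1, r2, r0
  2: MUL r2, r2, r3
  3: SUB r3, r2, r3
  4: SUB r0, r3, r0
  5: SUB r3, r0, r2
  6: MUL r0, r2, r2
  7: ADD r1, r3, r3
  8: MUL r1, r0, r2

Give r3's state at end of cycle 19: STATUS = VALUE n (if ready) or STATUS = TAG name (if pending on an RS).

  c1: issue MUL r0<-Mul1  regs: r0:Mul1,r1:6,r2:7,r3:5
  c2: issue ADD r1<-Add1  regs: r0:Mul1,r1:Add1,r2:7,r3:5
  c3: issue MUL r2<-Mul2  regs: r0:Mul1,r1:Add1,r2:Mul2,r3:5
  c4: issue SUB r3<-Add2  regs: r0:Mul1,r1:Add1,r2:Mul2,r3:Add2
  c5: stall  regs: r0:Mul1,r1:Add1,r2:Mul2,r3:Add2
  c6: CDB Mul1=49; stall  regs: r0:49,r1:Add1,r2:Mul2,r3:Add2
  c7: stall  regs: r0:49,r1:Add1,r2:Mul2,r3:Add2
  c8: CDB Add1=56; issue SUB r0<-Add1  regs: r0:Add1,r1:56,r2:Mul2,r3:Add2
  c9: CDB Mul2=35; stall  regs: r0:Add1,r1:56,r2:35,r3:Add2
  c10: stall  regs: r0:Add1,r1:56,r2:35,r3:Add2
  c11: CDB Add2=30; issue SUB r3<-Add2  regs: r0:Add1,r1:56,r2:35,r3:Add2
  c12: issue MUL r0<-Mul1  regs: r0:Mul1,r1:56,r2:35,r3:Add2
  c13: CDB Add1=-19; issue ADD r1<-Add1  regs: r0:Mul1,r1:Add1,r2:35,r3:Add2
  c14: issue MUL r1<-Mul2  regs: r0:Mul1,r1:Mul2,r2:35,r3:Add2
  c15: CDB Add2=-54  regs: r0:Mul1,r1:Mul2,r2:35,r3:-54
  c16: -  regs: r0:Mul1,r1:Mul2,r2:35,r3:-54
  c17: CDB Add1=-108  regs: r0:Mul1,r1:Mul2,r2:35,r3:-54
  c18: CDB Mul1=1225  regs: r0:1225,r1:Mul2,r2:35,r3:-54
  c19: -  regs: r0:1225,r1:Mul2,r2:35,r3:-54

STATUS = VALUE -54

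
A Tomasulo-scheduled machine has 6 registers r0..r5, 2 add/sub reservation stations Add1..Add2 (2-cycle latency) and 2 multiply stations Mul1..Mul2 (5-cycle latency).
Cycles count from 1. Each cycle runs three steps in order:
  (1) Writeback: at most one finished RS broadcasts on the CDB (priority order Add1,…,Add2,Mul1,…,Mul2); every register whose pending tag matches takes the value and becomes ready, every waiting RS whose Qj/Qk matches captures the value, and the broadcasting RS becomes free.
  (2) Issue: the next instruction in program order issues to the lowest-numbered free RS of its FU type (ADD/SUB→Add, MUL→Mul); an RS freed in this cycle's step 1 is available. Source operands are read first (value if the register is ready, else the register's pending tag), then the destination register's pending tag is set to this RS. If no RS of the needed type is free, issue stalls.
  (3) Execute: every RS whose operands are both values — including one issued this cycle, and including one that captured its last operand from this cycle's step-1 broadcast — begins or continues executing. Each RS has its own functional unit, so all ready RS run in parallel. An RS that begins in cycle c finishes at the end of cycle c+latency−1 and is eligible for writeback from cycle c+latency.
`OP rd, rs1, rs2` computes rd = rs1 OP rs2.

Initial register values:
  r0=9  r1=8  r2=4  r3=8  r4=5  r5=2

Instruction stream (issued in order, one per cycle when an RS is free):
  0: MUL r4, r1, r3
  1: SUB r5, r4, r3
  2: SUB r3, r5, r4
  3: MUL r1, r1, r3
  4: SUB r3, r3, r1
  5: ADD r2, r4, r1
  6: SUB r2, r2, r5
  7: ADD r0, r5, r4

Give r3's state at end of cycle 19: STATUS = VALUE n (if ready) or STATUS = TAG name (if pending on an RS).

STATUS = VALUE 56

cycle 1: issue MUL r4<-Mul1 // r0:9,r1:8,r2:4,r3:8,r4:Mul1,r5:2
cycle 2: issue SUB r5<-Add1 // r0:9,r1:8,r2:4,r3:8,r4:Mul1,r5:Add1
cycle 3: issue SUB r3<-Add2 // r0:9,r1:8,r2:4,r3:Add2,r4:Mul1,r5:Add1
cycle 4: issue MUL r1<-Mul2 // r0:9,r1:Mul2,r2:4,r3:Add2,r4:Mul1,r5:Add1
cycle 5: stall // r0:9,r1:Mul2,r2:4,r3:Add2,r4:Mul1,r5:Add1
cycle 6: CDB Mul1=64; stall // r0:9,r1:Mul2,r2:4,r3:Add2,r4:64,r5:Add1
cycle 7: stall // r0:9,r1:Mul2,r2:4,r3:Add2,r4:64,r5:Add1
cycle 8: CDB Add1=56; issue SUB r3<-Add1 // r0:9,r1:Mul2,r2:4,r3:Add1,r4:64,r5:56
cycle 9: stall // r0:9,r1:Mul2,r2:4,r3:Add1,r4:64,r5:56
cycle 10: CDB Add2=-8; issue ADD r2<-Add2 // r0:9,r1:Mul2,r2:Add2,r3:Add1,r4:64,r5:56
cycle 11: stall // r0:9,r1:Mul2,r2:Add2,r3:Add1,r4:64,r5:56
cycle 12: stall // r0:9,r1:Mul2,r2:Add2,r3:Add1,r4:64,r5:56
cycle 13: stall // r0:9,r1:Mul2,r2:Add2,r3:Add1,r4:64,r5:56
cycle 14: stall // r0:9,r1:Mul2,r2:Add2,r3:Add1,r4:64,r5:56
cycle 15: CDB Mul2=-64; stall // r0:9,r1:-64,r2:Add2,r3:Add1,r4:64,r5:56
cycle 16: stall // r0:9,r1:-64,r2:Add2,r3:Add1,r4:64,r5:56
cycle 17: CDB Add1=56; issue SUB r2<-Add1 // r0:9,r1:-64,r2:Add1,r3:56,r4:64,r5:56
cycle 18: CDB Add2=0; issue ADD r0<-Add2 // r0:Add2,r1:-64,r2:Add1,r3:56,r4:64,r5:56
cycle 19: - // r0:Add2,r1:-64,r2:Add1,r3:56,r4:64,r5:56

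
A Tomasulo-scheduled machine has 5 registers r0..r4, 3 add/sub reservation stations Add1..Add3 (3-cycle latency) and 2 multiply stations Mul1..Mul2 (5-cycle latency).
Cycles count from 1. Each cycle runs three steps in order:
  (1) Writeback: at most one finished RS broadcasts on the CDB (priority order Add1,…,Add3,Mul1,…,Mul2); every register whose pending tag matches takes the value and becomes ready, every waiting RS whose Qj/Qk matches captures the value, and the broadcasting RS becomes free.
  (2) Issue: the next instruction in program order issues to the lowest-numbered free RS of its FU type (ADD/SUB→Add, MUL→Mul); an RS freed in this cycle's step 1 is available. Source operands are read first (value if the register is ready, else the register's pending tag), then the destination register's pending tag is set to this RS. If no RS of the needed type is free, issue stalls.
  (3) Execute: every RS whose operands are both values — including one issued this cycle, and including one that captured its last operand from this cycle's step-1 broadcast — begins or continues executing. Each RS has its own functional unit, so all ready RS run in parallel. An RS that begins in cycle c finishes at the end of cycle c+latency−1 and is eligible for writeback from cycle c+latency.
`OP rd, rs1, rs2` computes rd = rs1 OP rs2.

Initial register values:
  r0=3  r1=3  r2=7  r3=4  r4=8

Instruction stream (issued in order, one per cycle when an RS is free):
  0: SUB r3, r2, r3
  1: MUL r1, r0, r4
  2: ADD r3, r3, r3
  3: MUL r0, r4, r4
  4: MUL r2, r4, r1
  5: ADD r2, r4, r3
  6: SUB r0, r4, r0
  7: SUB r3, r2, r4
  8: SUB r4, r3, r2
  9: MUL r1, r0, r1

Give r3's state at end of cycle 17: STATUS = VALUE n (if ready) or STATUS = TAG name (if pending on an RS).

c1: issue SUB r3<-Add1 | r0:3,r1:3,r2:7,r3:Add1,r4:8
c2: issue MUL r1<-Mul1 | r0:3,r1:Mul1,r2:7,r3:Add1,r4:8
c3: issue ADD r3<-Add2 | r0:3,r1:Mul1,r2:7,r3:Add2,r4:8
c4: CDB Add1=3; issue MUL r0<-Mul2 | r0:Mul2,r1:Mul1,r2:7,r3:Add2,r4:8
c5: stall | r0:Mul2,r1:Mul1,r2:7,r3:Add2,r4:8
c6: stall | r0:Mul2,r1:Mul1,r2:7,r3:Add2,r4:8
c7: CDB Add2=6; stall | r0:Mul2,r1:Mul1,r2:7,r3:6,r4:8
c8: CDB Mul1=24; issue MUL r2<-Mul1 | r0:Mul2,r1:24,r2:Mul1,r3:6,r4:8
c9: CDB Mul2=64; issue ADD r2<-Add1 | r0:64,r1:24,r2:Add1,r3:6,r4:8
c10: issue SUB r0<-Add2 | r0:Add2,r1:24,r2:Add1,r3:6,r4:8
c11: issue SUB r3<-Add3 | r0:Add2,r1:24,r2:Add1,r3:Add3,r4:8
c12: CDB Add1=14; issue SUB r4<-Add1 | r0:Add2,r1:24,r2:14,r3:Add3,r4:Add1
c13: CDB Add2=-56; issue MUL r1<-Mul2 | r0:-56,r1:Mul2,r2:14,r3:Add3,r4:Add1
c14: CDB Mul1=192 | r0:-56,r1:Mul2,r2:14,r3:Add3,r4:Add1
c15: CDB Add3=6 | r0:-56,r1:Mul2,r2:14,r3:6,r4:Add1
c16: - | r0:-56,r1:Mul2,r2:14,r3:6,r4:Add1
c17: - | r0:-56,r1:Mul2,r2:14,r3:6,r4:Add1

STATUS = VALUE 6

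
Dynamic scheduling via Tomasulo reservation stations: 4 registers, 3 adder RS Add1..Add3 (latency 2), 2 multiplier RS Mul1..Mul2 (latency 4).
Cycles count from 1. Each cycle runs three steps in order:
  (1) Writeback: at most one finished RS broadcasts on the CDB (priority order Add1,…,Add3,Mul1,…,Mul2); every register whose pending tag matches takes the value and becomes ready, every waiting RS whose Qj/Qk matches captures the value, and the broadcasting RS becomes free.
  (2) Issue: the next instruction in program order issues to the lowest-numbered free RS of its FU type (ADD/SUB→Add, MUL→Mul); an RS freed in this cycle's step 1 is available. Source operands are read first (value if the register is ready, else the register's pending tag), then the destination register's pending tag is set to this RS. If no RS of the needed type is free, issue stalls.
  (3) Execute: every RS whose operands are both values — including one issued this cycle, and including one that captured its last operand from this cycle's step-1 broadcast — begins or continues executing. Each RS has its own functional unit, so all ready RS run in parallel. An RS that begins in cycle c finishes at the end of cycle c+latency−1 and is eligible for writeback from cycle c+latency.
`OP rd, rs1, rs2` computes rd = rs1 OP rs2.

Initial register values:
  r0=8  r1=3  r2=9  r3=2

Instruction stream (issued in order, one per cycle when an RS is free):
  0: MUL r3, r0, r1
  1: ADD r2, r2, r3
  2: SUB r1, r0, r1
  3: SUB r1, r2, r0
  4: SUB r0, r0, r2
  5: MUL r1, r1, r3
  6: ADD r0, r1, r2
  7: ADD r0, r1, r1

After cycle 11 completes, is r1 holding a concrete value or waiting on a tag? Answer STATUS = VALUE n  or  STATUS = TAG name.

cycle 1: issue MUL r3<-Mul1 // r0:8,r1:3,r2:9,r3:Mul1
cycle 2: issue ADD r2<-Add1 // r0:8,r1:3,r2:Add1,r3:Mul1
cycle 3: issue SUB r1<-Add2 // r0:8,r1:Add2,r2:Add1,r3:Mul1
cycle 4: issue SUB r1<-Add3 // r0:8,r1:Add3,r2:Add1,r3:Mul1
cycle 5: CDB Add2=5; issue SUB r0<-Add2 // r0:Add2,r1:Add3,r2:Add1,r3:Mul1
cycle 6: CDB Mul1=24; issue MUL r1<-Mul1 // r0:Add2,r1:Mul1,r2:Add1,r3:24
cycle 7: stall // r0:Add2,r1:Mul1,r2:Add1,r3:24
cycle 8: CDB Add1=33; issue ADD r0<-Add1 // r0:Add1,r1:Mul1,r2:33,r3:24
cycle 9: stall // r0:Add1,r1:Mul1,r2:33,r3:24
cycle 10: CDB Add2=-25; issue ADD r0<-Add2 // r0:Add2,r1:Mul1,r2:33,r3:24
cycle 11: CDB Add3=25 // r0:Add2,r1:Mul1,r2:33,r3:24

STATUS = TAG Mul1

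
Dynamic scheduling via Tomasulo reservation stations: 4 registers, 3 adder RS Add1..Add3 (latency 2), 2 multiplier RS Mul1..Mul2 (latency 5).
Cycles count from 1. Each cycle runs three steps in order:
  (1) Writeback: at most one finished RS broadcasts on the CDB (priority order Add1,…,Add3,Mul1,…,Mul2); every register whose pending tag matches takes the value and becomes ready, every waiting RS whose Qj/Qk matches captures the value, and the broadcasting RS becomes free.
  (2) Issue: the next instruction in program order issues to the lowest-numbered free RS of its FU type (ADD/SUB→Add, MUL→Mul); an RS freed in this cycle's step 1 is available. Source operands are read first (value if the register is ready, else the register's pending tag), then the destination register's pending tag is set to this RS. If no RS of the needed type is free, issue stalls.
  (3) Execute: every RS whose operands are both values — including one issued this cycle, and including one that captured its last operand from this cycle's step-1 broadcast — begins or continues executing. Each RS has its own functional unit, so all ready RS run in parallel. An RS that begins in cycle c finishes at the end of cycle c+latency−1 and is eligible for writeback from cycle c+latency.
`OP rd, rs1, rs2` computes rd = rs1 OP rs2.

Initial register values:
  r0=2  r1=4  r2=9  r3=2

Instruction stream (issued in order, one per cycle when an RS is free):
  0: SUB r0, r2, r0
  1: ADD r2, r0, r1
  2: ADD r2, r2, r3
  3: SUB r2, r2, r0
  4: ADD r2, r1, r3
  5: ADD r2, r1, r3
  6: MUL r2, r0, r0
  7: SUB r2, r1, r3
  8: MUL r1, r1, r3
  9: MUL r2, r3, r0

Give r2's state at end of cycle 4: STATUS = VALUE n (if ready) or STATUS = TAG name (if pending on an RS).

c1: issue SUB r0<-Add1 | r0:Add1,r1:4,r2:9,r3:2
c2: issue ADD r2<-Add2 | r0:Add1,r1:4,r2:Add2,r3:2
c3: CDB Add1=7; issue ADD r2<-Add1 | r0:7,r1:4,r2:Add1,r3:2
c4: issue SUB r2<-Add3 | r0:7,r1:4,r2:Add3,r3:2

STATUS = TAG Add3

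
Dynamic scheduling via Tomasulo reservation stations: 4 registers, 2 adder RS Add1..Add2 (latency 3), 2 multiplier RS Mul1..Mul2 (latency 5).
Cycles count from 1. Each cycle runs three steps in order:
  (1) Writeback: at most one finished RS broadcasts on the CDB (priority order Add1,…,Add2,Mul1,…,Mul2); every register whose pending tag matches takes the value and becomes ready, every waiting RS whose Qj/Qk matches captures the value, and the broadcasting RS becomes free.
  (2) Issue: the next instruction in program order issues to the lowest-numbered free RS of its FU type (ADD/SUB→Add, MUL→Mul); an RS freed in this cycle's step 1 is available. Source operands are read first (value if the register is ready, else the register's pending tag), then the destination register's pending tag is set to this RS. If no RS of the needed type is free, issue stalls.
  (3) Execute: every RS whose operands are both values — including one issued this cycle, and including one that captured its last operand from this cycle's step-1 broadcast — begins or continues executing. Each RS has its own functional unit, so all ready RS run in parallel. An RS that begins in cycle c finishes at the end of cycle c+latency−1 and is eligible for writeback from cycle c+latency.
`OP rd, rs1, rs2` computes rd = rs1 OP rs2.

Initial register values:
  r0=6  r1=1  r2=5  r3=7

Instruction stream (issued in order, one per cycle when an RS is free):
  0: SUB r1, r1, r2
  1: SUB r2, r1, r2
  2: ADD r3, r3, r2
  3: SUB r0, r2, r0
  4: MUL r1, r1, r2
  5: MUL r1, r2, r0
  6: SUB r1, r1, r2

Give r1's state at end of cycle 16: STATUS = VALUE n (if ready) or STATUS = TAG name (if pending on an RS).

cycle 1: issue SUB r1<-Add1 // r0:6,r1:Add1,r2:5,r3:7
cycle 2: issue SUB r2<-Add2 // r0:6,r1:Add1,r2:Add2,r3:7
cycle 3: stall // r0:6,r1:Add1,r2:Add2,r3:7
cycle 4: CDB Add1=-4; issue ADD r3<-Add1 // r0:6,r1:-4,r2:Add2,r3:Add1
cycle 5: stall // r0:6,r1:-4,r2:Add2,r3:Add1
cycle 6: stall // r0:6,r1:-4,r2:Add2,r3:Add1
cycle 7: CDB Add2=-9; issue SUB r0<-Add2 // r0:Add2,r1:-4,r2:-9,r3:Add1
cycle 8: issue MUL r1<-Mul1 // r0:Add2,r1:Mul1,r2:-9,r3:Add1
cycle 9: issue MUL r1<-Mul2 // r0:Add2,r1:Mul2,r2:-9,r3:Add1
cycle 10: CDB Add1=-2; issue SUB r1<-Add1 // r0:Add2,r1:Add1,r2:-9,r3:-2
cycle 11: CDB Add2=-15 // r0:-15,r1:Add1,r2:-9,r3:-2
cycle 12: - // r0:-15,r1:Add1,r2:-9,r3:-2
cycle 13: CDB Mul1=36 // r0:-15,r1:Add1,r2:-9,r3:-2
cycle 14: - // r0:-15,r1:Add1,r2:-9,r3:-2
cycle 15: - // r0:-15,r1:Add1,r2:-9,r3:-2
cycle 16: CDB Mul2=135 // r0:-15,r1:Add1,r2:-9,r3:-2

STATUS = TAG Add1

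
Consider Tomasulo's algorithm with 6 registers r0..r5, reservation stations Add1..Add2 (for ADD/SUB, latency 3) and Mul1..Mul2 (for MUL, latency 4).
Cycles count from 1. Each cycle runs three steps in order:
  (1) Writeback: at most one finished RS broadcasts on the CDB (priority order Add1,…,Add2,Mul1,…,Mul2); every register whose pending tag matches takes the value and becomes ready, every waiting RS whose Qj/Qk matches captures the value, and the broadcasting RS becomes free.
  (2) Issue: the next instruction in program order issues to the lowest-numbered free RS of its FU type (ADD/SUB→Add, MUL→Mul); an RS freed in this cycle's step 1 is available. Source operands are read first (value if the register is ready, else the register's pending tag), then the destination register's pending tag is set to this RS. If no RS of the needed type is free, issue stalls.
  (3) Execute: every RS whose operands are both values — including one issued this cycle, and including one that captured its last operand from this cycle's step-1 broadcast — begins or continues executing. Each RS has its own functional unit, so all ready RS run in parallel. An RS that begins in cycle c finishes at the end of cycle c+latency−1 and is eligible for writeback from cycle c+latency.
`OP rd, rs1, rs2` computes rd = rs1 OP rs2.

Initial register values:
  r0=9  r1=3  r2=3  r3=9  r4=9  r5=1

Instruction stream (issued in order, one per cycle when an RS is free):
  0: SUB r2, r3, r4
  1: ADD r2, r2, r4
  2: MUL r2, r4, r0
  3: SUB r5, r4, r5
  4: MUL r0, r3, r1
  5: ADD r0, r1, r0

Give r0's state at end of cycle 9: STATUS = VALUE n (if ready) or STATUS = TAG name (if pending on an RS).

STATUS = TAG Add1

  c1: issue SUB r2<-Add1  regs: r0:9,r1:3,r2:Add1,r3:9,r4:9,r5:1
  c2: issue ADD r2<-Add2  regs: r0:9,r1:3,r2:Add2,r3:9,r4:9,r5:1
  c3: issue MUL r2<-Mul1  regs: r0:9,r1:3,r2:Mul1,r3:9,r4:9,r5:1
  c4: CDB Add1=0; issue SUB r5<-Add1  regs: r0:9,r1:3,r2:Mul1,r3:9,r4:9,r5:Add1
  c5: issue MUL r0<-Mul2  regs: r0:Mul2,r1:3,r2:Mul1,r3:9,r4:9,r5:Add1
  c6: stall  regs: r0:Mul2,r1:3,r2:Mul1,r3:9,r4:9,r5:Add1
  c7: CDB Add1=8; issue ADD r0<-Add1  regs: r0:Add1,r1:3,r2:Mul1,r3:9,r4:9,r5:8
  c8: CDB Add2=9  regs: r0:Add1,r1:3,r2:Mul1,r3:9,r4:9,r5:8
  c9: CDB Mul1=81  regs: r0:Add1,r1:3,r2:81,r3:9,r4:9,r5:8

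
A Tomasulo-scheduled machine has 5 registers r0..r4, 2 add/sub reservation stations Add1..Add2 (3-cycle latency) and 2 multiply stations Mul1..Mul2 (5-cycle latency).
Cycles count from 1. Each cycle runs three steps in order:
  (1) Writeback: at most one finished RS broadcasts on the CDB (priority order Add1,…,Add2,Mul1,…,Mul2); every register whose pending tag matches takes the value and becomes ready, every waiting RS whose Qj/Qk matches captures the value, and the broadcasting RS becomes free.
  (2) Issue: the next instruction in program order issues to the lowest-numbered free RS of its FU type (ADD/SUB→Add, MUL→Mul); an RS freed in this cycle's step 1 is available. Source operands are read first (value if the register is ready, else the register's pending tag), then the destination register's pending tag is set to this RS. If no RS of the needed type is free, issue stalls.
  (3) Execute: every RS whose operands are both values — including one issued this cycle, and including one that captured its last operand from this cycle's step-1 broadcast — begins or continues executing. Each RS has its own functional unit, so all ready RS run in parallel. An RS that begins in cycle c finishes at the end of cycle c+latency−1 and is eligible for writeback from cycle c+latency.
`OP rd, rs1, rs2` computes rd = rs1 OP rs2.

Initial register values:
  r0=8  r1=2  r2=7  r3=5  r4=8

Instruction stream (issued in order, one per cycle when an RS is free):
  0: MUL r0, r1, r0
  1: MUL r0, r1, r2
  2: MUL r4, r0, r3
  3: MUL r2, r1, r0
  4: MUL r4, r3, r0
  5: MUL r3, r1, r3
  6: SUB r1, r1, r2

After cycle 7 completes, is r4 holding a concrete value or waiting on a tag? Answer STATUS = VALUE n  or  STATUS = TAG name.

STATUS = TAG Mul1

cycle 1: issue MUL r0<-Mul1 // r0:Mul1,r1:2,r2:7,r3:5,r4:8
cycle 2: issue MUL r0<-Mul2 // r0:Mul2,r1:2,r2:7,r3:5,r4:8
cycle 3: stall // r0:Mul2,r1:2,r2:7,r3:5,r4:8
cycle 4: stall // r0:Mul2,r1:2,r2:7,r3:5,r4:8
cycle 5: stall // r0:Mul2,r1:2,r2:7,r3:5,r4:8
cycle 6: CDB Mul1=16; issue MUL r4<-Mul1 // r0:Mul2,r1:2,r2:7,r3:5,r4:Mul1
cycle 7: CDB Mul2=14; issue MUL r2<-Mul2 // r0:14,r1:2,r2:Mul2,r3:5,r4:Mul1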